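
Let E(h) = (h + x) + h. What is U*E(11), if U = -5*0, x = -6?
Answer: 0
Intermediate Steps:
E(h) = -6 + 2*h (E(h) = (h - 6) + h = (-6 + h) + h = -6 + 2*h)
U = 0
U*E(11) = 0*(-6 + 2*11) = 0*(-6 + 22) = 0*16 = 0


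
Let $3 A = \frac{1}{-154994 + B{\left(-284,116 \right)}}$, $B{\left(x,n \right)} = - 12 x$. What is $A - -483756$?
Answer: $\frac{219991911047}{454758} \approx 4.8376 \cdot 10^{5}$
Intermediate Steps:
$A = - \frac{1}{454758}$ ($A = \frac{1}{3 \left(-154994 - -3408\right)} = \frac{1}{3 \left(-154994 + 3408\right)} = \frac{1}{3 \left(-151586\right)} = \frac{1}{3} \left(- \frac{1}{151586}\right) = - \frac{1}{454758} \approx -2.199 \cdot 10^{-6}$)
$A - -483756 = - \frac{1}{454758} - -483756 = - \frac{1}{454758} + 483756 = \frac{219991911047}{454758}$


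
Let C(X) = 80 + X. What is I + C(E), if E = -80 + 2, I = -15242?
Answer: -15240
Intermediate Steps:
E = -78
I + C(E) = -15242 + (80 - 78) = -15242 + 2 = -15240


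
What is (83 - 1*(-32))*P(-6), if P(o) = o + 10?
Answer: 460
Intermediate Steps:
P(o) = 10 + o
(83 - 1*(-32))*P(-6) = (83 - 1*(-32))*(10 - 6) = (83 + 32)*4 = 115*4 = 460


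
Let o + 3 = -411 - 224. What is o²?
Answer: 407044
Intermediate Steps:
o = -638 (o = -3 + (-411 - 224) = -3 - 635 = -638)
o² = (-638)² = 407044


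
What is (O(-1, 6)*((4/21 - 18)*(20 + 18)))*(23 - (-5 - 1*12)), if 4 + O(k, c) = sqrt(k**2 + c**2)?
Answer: 2273920/21 - 568480*sqrt(37)/21 ≈ -56381.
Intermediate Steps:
O(k, c) = -4 + sqrt(c**2 + k**2) (O(k, c) = -4 + sqrt(k**2 + c**2) = -4 + sqrt(c**2 + k**2))
(O(-1, 6)*((4/21 - 18)*(20 + 18)))*(23 - (-5 - 1*12)) = ((-4 + sqrt(6**2 + (-1)**2))*((4/21 - 18)*(20 + 18)))*(23 - (-5 - 1*12)) = ((-4 + sqrt(36 + 1))*((4*(1/21) - 18)*38))*(23 - (-5 - 12)) = ((-4 + sqrt(37))*((4/21 - 18)*38))*(23 - 1*(-17)) = ((-4 + sqrt(37))*(-374/21*38))*(23 + 17) = ((-4 + sqrt(37))*(-14212/21))*40 = (56848/21 - 14212*sqrt(37)/21)*40 = 2273920/21 - 568480*sqrt(37)/21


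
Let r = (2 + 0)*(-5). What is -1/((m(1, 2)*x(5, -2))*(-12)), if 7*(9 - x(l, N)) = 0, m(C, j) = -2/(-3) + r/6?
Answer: -1/108 ≈ -0.0092593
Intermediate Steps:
r = -10 (r = 2*(-5) = -10)
m(C, j) = -1 (m(C, j) = -2/(-3) - 10/6 = -2*(-⅓) - 10*⅙ = ⅔ - 5/3 = -1)
x(l, N) = 9 (x(l, N) = 9 - ⅐*0 = 9 + 0 = 9)
-1/((m(1, 2)*x(5, -2))*(-12)) = -1/(-1*9*(-12)) = -1/((-9*(-12))) = -1/108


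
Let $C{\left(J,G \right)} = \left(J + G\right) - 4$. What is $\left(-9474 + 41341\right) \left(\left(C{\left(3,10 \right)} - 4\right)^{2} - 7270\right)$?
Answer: $-230876415$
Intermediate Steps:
$C{\left(J,G \right)} = -4 + G + J$ ($C{\left(J,G \right)} = \left(G + J\right) - 4 = -4 + G + J$)
$\left(-9474 + 41341\right) \left(\left(C{\left(3,10 \right)} - 4\right)^{2} - 7270\right) = \left(-9474 + 41341\right) \left(\left(\left(-4 + 10 + 3\right) - 4\right)^{2} - 7270\right) = 31867 \left(\left(9 - 4\right)^{2} - 7270\right) = 31867 \left(5^{2} - 7270\right) = 31867 \left(25 - 7270\right) = 31867 \left(-7245\right) = -230876415$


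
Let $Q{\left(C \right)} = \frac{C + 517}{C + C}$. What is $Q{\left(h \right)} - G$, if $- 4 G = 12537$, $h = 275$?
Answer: $\frac{313569}{100} \approx 3135.7$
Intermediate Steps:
$Q{\left(C \right)} = \frac{517 + C}{2 C}$
$G = - \frac{12537}{4}$ ($G = \left(- \frac{1}{4}\right) 12537 = - \frac{12537}{4} \approx -3134.3$)
$Q{\left(h \right)} - G = \frac{517 + 275}{2 \cdot 275} - - \frac{12537}{4} = \frac{1}{2} \cdot \frac{1}{275} \cdot 792 + \frac{12537}{4} = \frac{36}{25} + \frac{12537}{4} = \frac{313569}{100}$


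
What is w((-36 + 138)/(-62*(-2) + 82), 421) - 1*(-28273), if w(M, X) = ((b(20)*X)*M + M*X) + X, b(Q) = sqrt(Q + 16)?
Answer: 3105779/103 ≈ 30153.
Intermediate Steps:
b(Q) = sqrt(16 + Q)
w(M, X) = X + 7*M*X (w(M, X) = ((sqrt(16 + 20)*X)*M + M*X) + X = ((sqrt(36)*X)*M + M*X) + X = ((6*X)*M + M*X) + X = (6*M*X + M*X) + X = 7*M*X + X = X + 7*M*X)
w((-36 + 138)/(-62*(-2) + 82), 421) - 1*(-28273) = 421*(1 + 7*((-36 + 138)/(-62*(-2) + 82))) - 1*(-28273) = 421*(1 + 7*(102/(124 + 82))) + 28273 = 421*(1 + 7*(102/206)) + 28273 = 421*(1 + 7*(102*(1/206))) + 28273 = 421*(1 + 7*(51/103)) + 28273 = 421*(1 + 357/103) + 28273 = 421*(460/103) + 28273 = 193660/103 + 28273 = 3105779/103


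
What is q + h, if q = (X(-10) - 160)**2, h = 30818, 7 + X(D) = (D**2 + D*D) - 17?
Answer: 31074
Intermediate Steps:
X(D) = -24 + 2*D**2 (X(D) = -7 + ((D**2 + D*D) - 17) = -7 + ((D**2 + D**2) - 17) = -7 + (2*D**2 - 17) = -7 + (-17 + 2*D**2) = -24 + 2*D**2)
q = 256 (q = ((-24 + 2*(-10)**2) - 160)**2 = ((-24 + 2*100) - 160)**2 = ((-24 + 200) - 160)**2 = (176 - 160)**2 = 16**2 = 256)
q + h = 256 + 30818 = 31074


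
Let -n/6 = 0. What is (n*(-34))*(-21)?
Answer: 0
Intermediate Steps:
n = 0 (n = -6*0 = 0)
(n*(-34))*(-21) = (0*(-34))*(-21) = 0*(-21) = 0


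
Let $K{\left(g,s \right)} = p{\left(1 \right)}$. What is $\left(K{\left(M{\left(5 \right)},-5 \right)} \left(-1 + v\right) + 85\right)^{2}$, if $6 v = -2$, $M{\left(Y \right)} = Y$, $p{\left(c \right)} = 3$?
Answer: $6561$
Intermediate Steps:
$K{\left(g,s \right)} = 3$
$v = - \frac{1}{3}$ ($v = \frac{1}{6} \left(-2\right) = - \frac{1}{3} \approx -0.33333$)
$\left(K{\left(M{\left(5 \right)},-5 \right)} \left(-1 + v\right) + 85\right)^{2} = \left(3 \left(-1 - \frac{1}{3}\right) + 85\right)^{2} = \left(3 \left(- \frac{4}{3}\right) + 85\right)^{2} = \left(-4 + 85\right)^{2} = 81^{2} = 6561$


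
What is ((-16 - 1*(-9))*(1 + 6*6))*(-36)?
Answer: 9324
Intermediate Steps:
((-16 - 1*(-9))*(1 + 6*6))*(-36) = ((-16 + 9)*(1 + 36))*(-36) = -7*37*(-36) = -259*(-36) = 9324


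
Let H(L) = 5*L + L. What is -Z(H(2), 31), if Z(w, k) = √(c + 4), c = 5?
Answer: -3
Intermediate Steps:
H(L) = 6*L
Z(w, k) = 3 (Z(w, k) = √(5 + 4) = √9 = 3)
-Z(H(2), 31) = -1*3 = -3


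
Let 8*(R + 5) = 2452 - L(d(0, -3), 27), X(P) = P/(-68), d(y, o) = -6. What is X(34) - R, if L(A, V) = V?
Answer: -2389/8 ≈ -298.63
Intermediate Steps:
X(P) = -P/68 (X(P) = P*(-1/68) = -P/68)
R = 2385/8 (R = -5 + (2452 - 1*27)/8 = -5 + (2452 - 27)/8 = -5 + (⅛)*2425 = -5 + 2425/8 = 2385/8 ≈ 298.13)
X(34) - R = -1/68*34 - 1*2385/8 = -½ - 2385/8 = -2389/8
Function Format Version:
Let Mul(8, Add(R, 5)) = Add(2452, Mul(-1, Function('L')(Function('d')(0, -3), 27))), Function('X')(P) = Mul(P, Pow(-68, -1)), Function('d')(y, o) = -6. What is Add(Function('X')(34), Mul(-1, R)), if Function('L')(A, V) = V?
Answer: Rational(-2389, 8) ≈ -298.63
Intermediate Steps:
Function('X')(P) = Mul(Rational(-1, 68), P) (Function('X')(P) = Mul(P, Rational(-1, 68)) = Mul(Rational(-1, 68), P))
R = Rational(2385, 8) (R = Add(-5, Mul(Rational(1, 8), Add(2452, Mul(-1, 27)))) = Add(-5, Mul(Rational(1, 8), Add(2452, -27))) = Add(-5, Mul(Rational(1, 8), 2425)) = Add(-5, Rational(2425, 8)) = Rational(2385, 8) ≈ 298.13)
Add(Function('X')(34), Mul(-1, R)) = Add(Mul(Rational(-1, 68), 34), Mul(-1, Rational(2385, 8))) = Add(Rational(-1, 2), Rational(-2385, 8)) = Rational(-2389, 8)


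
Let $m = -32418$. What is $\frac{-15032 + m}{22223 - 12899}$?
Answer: $- \frac{23725}{4662} \approx -5.089$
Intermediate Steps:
$\frac{-15032 + m}{22223 - 12899} = \frac{-15032 - 32418}{22223 - 12899} = - \frac{47450}{9324} = \left(-47450\right) \frac{1}{9324} = - \frac{23725}{4662}$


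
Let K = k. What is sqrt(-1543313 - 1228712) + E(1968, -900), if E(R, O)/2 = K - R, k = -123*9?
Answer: -6150 + 5*I*sqrt(110881) ≈ -6150.0 + 1664.9*I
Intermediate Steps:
k = -1107
K = -1107
E(R, O) = -2214 - 2*R (E(R, O) = 2*(-1107 - R) = -2214 - 2*R)
sqrt(-1543313 - 1228712) + E(1968, -900) = sqrt(-1543313 - 1228712) + (-2214 - 2*1968) = sqrt(-2772025) + (-2214 - 3936) = 5*I*sqrt(110881) - 6150 = -6150 + 5*I*sqrt(110881)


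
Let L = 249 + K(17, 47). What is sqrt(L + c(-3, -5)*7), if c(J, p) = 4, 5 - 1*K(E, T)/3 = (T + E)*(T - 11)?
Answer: 2*I*sqrt(1655) ≈ 81.363*I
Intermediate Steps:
K(E, T) = 15 - 3*(-11 + T)*(E + T) (K(E, T) = 15 - 3*(T + E)*(T - 11) = 15 - 3*(E + T)*(-11 + T) = 15 - 3*(-11 + T)*(E + T))
L = -6648 (L = 249 + (15 - 3*47**2 + 33*17 + 33*47 - 3*17*47) = 249 + (15 - 3*2209 + 561 + 1551 - 2397) = 249 + (15 - 6627 + 561 + 1551 - 2397) = 249 - 6897 = -6648)
sqrt(L + c(-3, -5)*7) = sqrt(-6648 + 4*7) = sqrt(-6648 + 28) = sqrt(-6620) = 2*I*sqrt(1655)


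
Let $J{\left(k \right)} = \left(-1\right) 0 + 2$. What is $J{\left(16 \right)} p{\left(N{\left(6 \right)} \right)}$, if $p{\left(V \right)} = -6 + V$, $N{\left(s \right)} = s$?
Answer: $0$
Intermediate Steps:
$J{\left(k \right)} = 2$ ($J{\left(k \right)} = 0 + 2 = 2$)
$J{\left(16 \right)} p{\left(N{\left(6 \right)} \right)} = 2 \left(-6 + 6\right) = 2 \cdot 0 = 0$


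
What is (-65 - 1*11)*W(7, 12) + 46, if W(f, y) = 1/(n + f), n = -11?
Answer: 65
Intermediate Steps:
W(f, y) = 1/(-11 + f)
(-65 - 1*11)*W(7, 12) + 46 = (-65 - 1*11)/(-11 + 7) + 46 = (-65 - 11)/(-4) + 46 = -76*(-¼) + 46 = 19 + 46 = 65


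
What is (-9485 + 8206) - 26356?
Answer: -27635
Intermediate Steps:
(-9485 + 8206) - 26356 = -1279 - 26356 = -27635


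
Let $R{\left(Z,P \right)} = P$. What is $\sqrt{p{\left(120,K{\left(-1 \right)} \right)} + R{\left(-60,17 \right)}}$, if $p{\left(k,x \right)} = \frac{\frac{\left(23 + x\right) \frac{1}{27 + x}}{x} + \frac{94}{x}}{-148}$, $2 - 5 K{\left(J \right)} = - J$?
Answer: $\frac{\sqrt{87329102}}{2516} \approx 3.7142$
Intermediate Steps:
$K{\left(J \right)} = \frac{2}{5} + \frac{J}{5}$ ($K{\left(J \right)} = \frac{2}{5} - \frac{\left(-1\right) J}{5} = \frac{2}{5} + \frac{J}{5}$)
$p{\left(k,x \right)} = - \frac{47}{74 x} - \frac{23 + x}{148 x \left(27 + x\right)}$ ($p{\left(k,x \right)} = \left(\frac{\frac{1}{27 + x} \left(23 + x\right)}{x} + \frac{94}{x}\right) \left(- \frac{1}{148}\right) = \left(\frac{23 + x}{x \left(27 + x\right)} + \frac{94}{x}\right) \left(- \frac{1}{148}\right) = \left(\frac{94}{x} + \frac{23 + x}{x \left(27 + x\right)}\right) \left(- \frac{1}{148}\right) = - \frac{47}{74 x} - \frac{23 + x}{148 x \left(27 + x\right)}$)
$\sqrt{p{\left(120,K{\left(-1 \right)} \right)} + R{\left(-60,17 \right)}} = \sqrt{\frac{-2561 - 95 \left(\frac{2}{5} + \frac{1}{5} \left(-1\right)\right)}{148 \left(\frac{2}{5} + \frac{1}{5} \left(-1\right)\right) \left(27 + \left(\frac{2}{5} + \frac{1}{5} \left(-1\right)\right)\right)} + 17} = \sqrt{\frac{-2561 - 95 \left(\frac{2}{5} - \frac{1}{5}\right)}{148 \left(\frac{2}{5} - \frac{1}{5}\right) \left(27 + \left(\frac{2}{5} - \frac{1}{5}\right)\right)} + 17} = \sqrt{\frac{\frac{1}{\frac{1}{5}} \left(-2561 - 19\right)}{148 \left(27 + \frac{1}{5}\right)} + 17} = \sqrt{\frac{1}{148} \cdot 5 \frac{1}{\frac{136}{5}} \left(-2561 - 19\right) + 17} = \sqrt{\frac{1}{148} \cdot 5 \cdot \frac{5}{136} \left(-2580\right) + 17} = \sqrt{- \frac{16125}{5032} + 17} = \sqrt{\frac{69419}{5032}} = \frac{\sqrt{87329102}}{2516}$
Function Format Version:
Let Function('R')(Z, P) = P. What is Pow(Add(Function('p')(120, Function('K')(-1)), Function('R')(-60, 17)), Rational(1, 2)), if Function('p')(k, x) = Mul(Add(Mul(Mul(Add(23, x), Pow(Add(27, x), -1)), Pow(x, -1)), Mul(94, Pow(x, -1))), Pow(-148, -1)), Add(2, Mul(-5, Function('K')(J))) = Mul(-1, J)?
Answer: Mul(Rational(1, 2516), Pow(87329102, Rational(1, 2))) ≈ 3.7142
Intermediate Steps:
Function('K')(J) = Add(Rational(2, 5), Mul(Rational(1, 5), J)) (Function('K')(J) = Add(Rational(2, 5), Mul(Rational(-1, 5), Mul(-1, J))) = Add(Rational(2, 5), Mul(Rational(1, 5), J)))
Function('p')(k, x) = Add(Mul(Rational(-47, 74), Pow(x, -1)), Mul(Rational(-1, 148), Pow(x, -1), Pow(Add(27, x), -1), Add(23, x))) (Function('p')(k, x) = Mul(Add(Mul(Mul(Pow(Add(27, x), -1), Add(23, x)), Pow(x, -1)), Mul(94, Pow(x, -1))), Rational(-1, 148)) = Mul(Add(Mul(Pow(x, -1), Pow(Add(27, x), -1), Add(23, x)), Mul(94, Pow(x, -1))), Rational(-1, 148)) = Mul(Add(Mul(94, Pow(x, -1)), Mul(Pow(x, -1), Pow(Add(27, x), -1), Add(23, x))), Rational(-1, 148)) = Add(Mul(Rational(-47, 74), Pow(x, -1)), Mul(Rational(-1, 148), Pow(x, -1), Pow(Add(27, x), -1), Add(23, x))))
Pow(Add(Function('p')(120, Function('K')(-1)), Function('R')(-60, 17)), Rational(1, 2)) = Pow(Add(Mul(Rational(1, 148), Pow(Add(Rational(2, 5), Mul(Rational(1, 5), -1)), -1), Pow(Add(27, Add(Rational(2, 5), Mul(Rational(1, 5), -1))), -1), Add(-2561, Mul(-95, Add(Rational(2, 5), Mul(Rational(1, 5), -1))))), 17), Rational(1, 2)) = Pow(Add(Mul(Rational(1, 148), Pow(Add(Rational(2, 5), Rational(-1, 5)), -1), Pow(Add(27, Add(Rational(2, 5), Rational(-1, 5))), -1), Add(-2561, Mul(-95, Add(Rational(2, 5), Rational(-1, 5))))), 17), Rational(1, 2)) = Pow(Add(Mul(Rational(1, 148), Pow(Rational(1, 5), -1), Pow(Add(27, Rational(1, 5)), -1), Add(-2561, Mul(-95, Rational(1, 5)))), 17), Rational(1, 2)) = Pow(Add(Mul(Rational(1, 148), 5, Pow(Rational(136, 5), -1), Add(-2561, -19)), 17), Rational(1, 2)) = Pow(Add(Mul(Rational(1, 148), 5, Rational(5, 136), -2580), 17), Rational(1, 2)) = Pow(Add(Rational(-16125, 5032), 17), Rational(1, 2)) = Pow(Rational(69419, 5032), Rational(1, 2)) = Mul(Rational(1, 2516), Pow(87329102, Rational(1, 2)))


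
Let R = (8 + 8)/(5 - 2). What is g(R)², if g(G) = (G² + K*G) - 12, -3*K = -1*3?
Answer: 38416/81 ≈ 474.27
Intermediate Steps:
K = 1 (K = -(-1)*3/3 = -⅓*(-3) = 1)
R = 16/3 ≈ 5.3333
g(G) = -12 + G + G² (g(G) = (G² + 1*G) - 12 = (G² + G) - 12 = (G + G²) - 12 = -12 + G + G²)
g(R)² = (-12 + 16/3 + (16/3)²)² = (-12 + 16/3 + 256/9)² = (196/9)² = 38416/81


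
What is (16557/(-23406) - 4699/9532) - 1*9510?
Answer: -353667631673/37184332 ≈ -9511.2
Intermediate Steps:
(16557/(-23406) - 4699/9532) - 1*9510 = (16557*(-1/23406) - 4699*1/9532) - 9510 = (-5519/7802 - 4699/9532) - 9510 = -44634353/37184332 - 9510 = -353667631673/37184332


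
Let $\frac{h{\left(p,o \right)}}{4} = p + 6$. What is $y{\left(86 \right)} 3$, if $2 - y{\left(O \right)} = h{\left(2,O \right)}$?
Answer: $-90$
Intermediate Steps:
$h{\left(p,o \right)} = 24 + 4 p$ ($h{\left(p,o \right)} = 4 \left(p + 6\right) = 4 \left(6 + p\right) = 24 + 4 p$)
$y{\left(O \right)} = -30$ ($y{\left(O \right)} = 2 - \left(24 + 4 \cdot 2\right) = 2 - \left(24 + 8\right) = 2 - 32 = -30$)
$y{\left(86 \right)} 3 = \left(-30\right) 3 = -90$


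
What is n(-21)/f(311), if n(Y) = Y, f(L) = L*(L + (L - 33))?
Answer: -21/183179 ≈ -0.00011464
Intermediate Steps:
f(L) = L*(-33 + 2*L) (f(L) = L*(L + (-33 + L)) = L*(-33 + 2*L))
n(-21)/f(311) = -21*1/(311*(-33 + 2*311)) = -21*1/(311*(-33 + 622)) = -21/(311*589) = -21/183179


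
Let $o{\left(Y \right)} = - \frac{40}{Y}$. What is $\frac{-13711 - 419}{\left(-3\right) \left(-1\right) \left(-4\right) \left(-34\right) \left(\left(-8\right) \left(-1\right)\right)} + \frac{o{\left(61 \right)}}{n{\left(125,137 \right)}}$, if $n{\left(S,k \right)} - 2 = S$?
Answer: $- \frac{18265945}{4214368} \approx -4.3342$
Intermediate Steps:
$n{\left(S,k \right)} = 2 + S$
$\frac{-13711 - 419}{\left(-3\right) \left(-1\right) \left(-4\right) \left(-34\right) \left(\left(-8\right) \left(-1\right)\right)} + \frac{o{\left(61 \right)}}{n{\left(125,137 \right)}} = \frac{-13711 - 419}{\left(-3\right) \left(-1\right) \left(-4\right) \left(-34\right) \left(\left(-8\right) \left(-1\right)\right)} + \frac{\left(-40\right) \frac{1}{61}}{2 + 125} = - \frac{14130}{3 \left(-4\right) \left(-34\right) 8} + \frac{\left(-40\right) \frac{1}{61}}{127} = - \frac{14130}{\left(-12\right) \left(-34\right) 8} - \frac{40}{7747} = - \frac{14130}{408 \cdot 8} - \frac{40}{7747} = - \frac{14130}{3264} - \frac{40}{7747} = \left(-14130\right) \frac{1}{3264} - \frac{40}{7747} = - \frac{2355}{544} - \frac{40}{7747} = - \frac{18265945}{4214368}$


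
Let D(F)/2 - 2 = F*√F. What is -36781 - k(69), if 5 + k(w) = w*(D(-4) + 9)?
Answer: -37673 + 1104*I ≈ -37673.0 + 1104.0*I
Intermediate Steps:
D(F) = 4 + 2*F^(3/2) (D(F) = 4 + 2*(F*√F) = 4 + 2*F^(3/2))
k(w) = -5 + w*(13 - 16*I) (k(w) = -5 + w*((4 + 2*(-4)^(3/2)) + 9) = -5 + w*((4 + 2*(-8*I)) + 9) = -5 + w*((4 - 16*I) + 9) = -5 + w*(13 - 16*I))
-36781 - k(69) = -36781 - (-5 + 69*(13 - 16*I)) = -36781 - (-5 + (897 - 1104*I)) = -36781 - (892 - 1104*I) = -36781 + (-892 + 1104*I) = -37673 + 1104*I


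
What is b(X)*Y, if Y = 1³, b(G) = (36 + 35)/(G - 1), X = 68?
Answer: 71/67 ≈ 1.0597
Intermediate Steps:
b(G) = 71/(-1 + G)
Y = 1
b(X)*Y = (71/(-1 + 68))*1 = (71/67)*1 = 71/67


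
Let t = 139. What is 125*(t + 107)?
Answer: 30750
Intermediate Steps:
125*(t + 107) = 125*(139 + 107) = 125*246 = 30750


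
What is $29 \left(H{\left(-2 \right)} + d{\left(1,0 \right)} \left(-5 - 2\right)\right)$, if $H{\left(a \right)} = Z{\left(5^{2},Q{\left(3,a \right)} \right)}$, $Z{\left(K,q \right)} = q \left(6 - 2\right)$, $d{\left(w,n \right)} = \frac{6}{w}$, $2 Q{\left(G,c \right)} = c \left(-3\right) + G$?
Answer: $-696$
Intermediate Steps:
$Q{\left(G,c \right)} = \frac{G}{2} - \frac{3 c}{2}$ ($Q{\left(G,c \right)} = \frac{c \left(-3\right) + G}{2} = \frac{- 3 c + G}{2} = \frac{G - 3 c}{2} = \frac{G}{2} - \frac{3 c}{2}$)
$Z{\left(K,q \right)} = 4 q$ ($Z{\left(K,q \right)} = q 4 = 4 q$)
$H{\left(a \right)} = 6 - 6 a$ ($H{\left(a \right)} = 4 \left(\frac{1}{2} \cdot 3 - \frac{3 a}{2}\right) = 4 \left(\frac{3}{2} - \frac{3 a}{2}\right) = 6 - 6 a$)
$29 \left(H{\left(-2 \right)} + d{\left(1,0 \right)} \left(-5 - 2\right)\right) = 29 \left(\left(6 - -12\right) + \frac{6}{1} \left(-5 - 2\right)\right) = 29 \left(\left(6 + 12\right) + 6 \cdot 1 \left(-7\right)\right) = 29 \left(18 + 6 \left(-7\right)\right) = 29 \left(18 - 42\right) = 29 \left(-24\right) = -696$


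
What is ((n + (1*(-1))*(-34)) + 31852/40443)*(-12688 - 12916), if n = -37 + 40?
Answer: -39129133772/40443 ≈ -9.6751e+5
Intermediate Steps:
n = 3
((n + (1*(-1))*(-34)) + 31852/40443)*(-12688 - 12916) = ((3 + (1*(-1))*(-34)) + 31852/40443)*(-12688 - 12916) = ((3 - 1*(-34)) + 31852*(1/40443))*(-25604) = ((3 + 34) + 31852/40443)*(-25604) = (37 + 31852/40443)*(-25604) = (1528243/40443)*(-25604) = -39129133772/40443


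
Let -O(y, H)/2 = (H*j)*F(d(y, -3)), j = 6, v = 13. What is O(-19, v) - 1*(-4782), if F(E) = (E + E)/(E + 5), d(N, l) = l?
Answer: 5250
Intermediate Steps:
F(E) = 2*E/(5 + E) (F(E) = (2*E)/(5 + E) = 2*E/(5 + E))
O(y, H) = 36*H (O(y, H) = -2*H*6*2*(-3)/(5 - 3) = -2*6*H*2*(-3)/2 = -2*6*H*2*(-3)*(1/2) = -2*6*H*(-3) = -(-36)*H = 36*H)
O(-19, v) - 1*(-4782) = 36*13 - 1*(-4782) = 468 + 4782 = 5250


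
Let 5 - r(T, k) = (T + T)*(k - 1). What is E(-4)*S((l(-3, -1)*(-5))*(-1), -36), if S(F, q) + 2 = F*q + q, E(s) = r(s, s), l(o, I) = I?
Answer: -4970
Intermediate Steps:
r(T, k) = 5 - 2*T*(-1 + k) (r(T, k) = 5 - (T + T)*(k - 1) = 5 - 2*T*(-1 + k))
E(s) = 5 - 2*s**2 + 2*s (E(s) = 5 + 2*s - 2*s*s = 5 + 2*s - 2*s**2 = 5 - 2*s**2 + 2*s)
S(F, q) = -2 + q + F*q (S(F, q) = -2 + (F*q + q) = -2 + (q + F*q) = -2 + q + F*q)
E(-4)*S((l(-3, -1)*(-5))*(-1), -36) = (5 - 2*(-4)**2 + 2*(-4))*(-2 - 36 + (-1*(-5)*(-1))*(-36)) = (5 - 2*16 - 8)*(-2 - 36 + (5*(-1))*(-36)) = (5 - 32 - 8)*(-2 - 36 - 5*(-36)) = -35*(-2 - 36 + 180) = -35*142 = -4970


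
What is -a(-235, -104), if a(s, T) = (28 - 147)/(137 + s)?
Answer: -17/14 ≈ -1.2143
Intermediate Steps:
a(s, T) = -119/(137 + s)
-a(-235, -104) = -(-119)/(137 - 235) = -(-119)/(-98) = -(-119)*(-1)/98 = -1*17/14 = -17/14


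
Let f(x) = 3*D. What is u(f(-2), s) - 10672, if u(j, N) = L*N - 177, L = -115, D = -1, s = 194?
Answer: -33159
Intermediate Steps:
f(x) = -3 (f(x) = 3*(-1) = -3)
u(j, N) = -177 - 115*N (u(j, N) = -115*N - 177 = -177 - 115*N)
u(f(-2), s) - 10672 = (-177 - 115*194) - 10672 = (-177 - 22310) - 10672 = -22487 - 10672 = -33159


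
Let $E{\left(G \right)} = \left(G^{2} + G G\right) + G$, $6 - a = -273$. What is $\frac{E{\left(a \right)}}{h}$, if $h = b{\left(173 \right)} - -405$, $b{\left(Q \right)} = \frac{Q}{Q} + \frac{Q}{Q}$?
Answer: $\frac{155961}{407} \approx 383.2$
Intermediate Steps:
$a = 279$ ($a = 6 - -273 = 6 + 273 = 279$)
$E{\left(G \right)} = G + 2 G^{2}$ ($E{\left(G \right)} = \left(G^{2} + G^{2}\right) + G = 2 G^{2} + G = G + 2 G^{2}$)
$b{\left(Q \right)} = 2$ ($b{\left(Q \right)} = 1 + 1 = 2$)
$h = 407$ ($h = 2 - -405 = 2 + 405 = 407$)
$\frac{E{\left(a \right)}}{h} = \frac{279 \left(1 + 2 \cdot 279\right)}{407} = 279 \left(1 + 558\right) \frac{1}{407} = 279 \cdot 559 \cdot \frac{1}{407} = 155961 \cdot \frac{1}{407} = \frac{155961}{407}$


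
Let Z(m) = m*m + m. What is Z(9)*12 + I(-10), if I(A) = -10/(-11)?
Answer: 11890/11 ≈ 1080.9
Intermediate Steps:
I(A) = 10/11 (I(A) = -10*(-1/11) = 10/11)
Z(m) = m + m**2 (Z(m) = m**2 + m = m + m**2)
Z(9)*12 + I(-10) = (9*(1 + 9))*12 + 10/11 = (9*10)*12 + 10/11 = 90*12 + 10/11 = 1080 + 10/11 = 11890/11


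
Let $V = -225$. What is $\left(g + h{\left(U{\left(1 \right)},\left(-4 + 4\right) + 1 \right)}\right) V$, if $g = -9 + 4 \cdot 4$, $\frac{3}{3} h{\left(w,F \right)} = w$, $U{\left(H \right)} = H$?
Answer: $-1800$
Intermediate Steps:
$h{\left(w,F \right)} = w$
$g = 7$ ($g = -9 + 16 = 7$)
$\left(g + h{\left(U{\left(1 \right)},\left(-4 + 4\right) + 1 \right)}\right) V = \left(7 + 1\right) \left(-225\right) = 8 \left(-225\right) = -1800$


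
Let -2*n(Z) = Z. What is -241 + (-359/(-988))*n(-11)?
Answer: -472267/1976 ≈ -239.00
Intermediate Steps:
n(Z) = -Z/2
-241 + (-359/(-988))*n(-11) = -241 + (-359/(-988))*(-½*(-11)) = -241 - 359*(-1/988)*(11/2) = -241 + (359/988)*(11/2) = -241 + 3949/1976 = -472267/1976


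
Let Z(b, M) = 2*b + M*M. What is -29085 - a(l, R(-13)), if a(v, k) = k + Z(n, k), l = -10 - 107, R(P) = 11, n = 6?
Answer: -29229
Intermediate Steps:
Z(b, M) = M² + 2*b (Z(b, M) = 2*b + M² = M² + 2*b)
l = -117
a(v, k) = 12 + k + k² (a(v, k) = k + (k² + 2*6) = k + (k² + 12) = k + (12 + k²) = 12 + k + k²)
-29085 - a(l, R(-13)) = -29085 - (12 + 11 + 11²) = -29085 - (12 + 11 + 121) = -29085 - 1*144 = -29085 - 144 = -29229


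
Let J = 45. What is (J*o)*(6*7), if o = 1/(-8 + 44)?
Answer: 105/2 ≈ 52.500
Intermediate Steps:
o = 1/36 ≈ 0.027778
(J*o)*(6*7) = (45*(1/36))*(6*7) = (5/4)*42 = 105/2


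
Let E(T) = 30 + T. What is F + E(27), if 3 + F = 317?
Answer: 371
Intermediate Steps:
F = 314 (F = -3 + 317 = 314)
F + E(27) = 314 + (30 + 27) = 314 + 57 = 371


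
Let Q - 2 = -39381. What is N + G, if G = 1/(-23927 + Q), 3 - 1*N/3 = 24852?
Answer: -4719272383/63306 ≈ -74547.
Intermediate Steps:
N = -74547 (N = 9 - 3*24852 = 9 - 74556 = -74547)
Q = -39379 (Q = 2 - 39381 = -39379)
G = -1/63306 (G = 1/(-23927 - 39379) = 1/(-63306) = -1/63306 ≈ -1.5796e-5)
N + G = -74547 - 1/63306 = -4719272383/63306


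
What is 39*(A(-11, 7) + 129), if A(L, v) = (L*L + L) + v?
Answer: 9594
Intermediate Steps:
A(L, v) = L + v + L**2 (A(L, v) = (L**2 + L) + v = (L + L**2) + v = L + v + L**2)
39*(A(-11, 7) + 129) = 39*((-11 + 7 + (-11)**2) + 129) = 39*((-11 + 7 + 121) + 129) = 39*(117 + 129) = 39*246 = 9594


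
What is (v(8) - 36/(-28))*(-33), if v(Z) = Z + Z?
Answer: -3993/7 ≈ -570.43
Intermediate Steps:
v(Z) = 2*Z
(v(8) - 36/(-28))*(-33) = (2*8 - 36/(-28))*(-33) = (16 - 36*(-1/28))*(-33) = (16 + 9/7)*(-33) = (121/7)*(-33) = -3993/7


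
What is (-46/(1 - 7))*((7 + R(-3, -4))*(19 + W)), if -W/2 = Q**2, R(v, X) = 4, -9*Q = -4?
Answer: 381271/243 ≈ 1569.0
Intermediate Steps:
Q = 4/9 (Q = -1/9*(-4) = 4/9 ≈ 0.44444)
W = -32/81 (W = -2*(4/9)**2 = -2*16/81 = -32/81 ≈ -0.39506)
(-46/(1 - 7))*((7 + R(-3, -4))*(19 + W)) = (-46/(1 - 7))*((7 + 4)*(19 - 32/81)) = (-46/(-6))*(11*(1507/81)) = -46*(-1/6)*(16577/81) = (23/3)*(16577/81) = 381271/243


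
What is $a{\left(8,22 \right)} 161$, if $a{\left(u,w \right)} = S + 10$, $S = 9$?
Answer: $3059$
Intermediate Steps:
$a{\left(u,w \right)} = 19$ ($a{\left(u,w \right)} = 9 + 10 = 19$)
$a{\left(8,22 \right)} 161 = 19 \cdot 161 = 3059$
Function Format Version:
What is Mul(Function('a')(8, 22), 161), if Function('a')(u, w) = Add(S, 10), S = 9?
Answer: 3059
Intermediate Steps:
Function('a')(u, w) = 19 (Function('a')(u, w) = Add(9, 10) = 19)
Mul(Function('a')(8, 22), 161) = Mul(19, 161) = 3059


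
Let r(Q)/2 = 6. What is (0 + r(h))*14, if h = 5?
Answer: 168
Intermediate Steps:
r(Q) = 12 (r(Q) = 2*6 = 12)
(0 + r(h))*14 = (0 + 12)*14 = 12*14 = 168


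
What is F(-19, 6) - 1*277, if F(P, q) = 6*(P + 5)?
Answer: -361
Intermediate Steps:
F(P, q) = 30 + 6*P (F(P, q) = 6*(5 + P) = 30 + 6*P)
F(-19, 6) - 1*277 = (30 + 6*(-19)) - 1*277 = (30 - 114) - 277 = -84 - 277 = -361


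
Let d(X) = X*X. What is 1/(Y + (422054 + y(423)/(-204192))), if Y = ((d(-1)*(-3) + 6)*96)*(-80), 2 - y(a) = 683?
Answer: 68064/27158489123 ≈ 2.5062e-6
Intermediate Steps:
y(a) = -681 (y(a) = 2 - 1*683 = 2 - 683 = -681)
d(X) = X²
Y = -23040 (Y = (((-1)²*(-3) + 6)*96)*(-80) = ((1*(-3) + 6)*96)*(-80) = ((-3 + 6)*96)*(-80) = (3*96)*(-80) = 288*(-80) = -23040)
1/(Y + (422054 + y(423)/(-204192))) = 1/(-23040 + (422054 - 681/(-204192))) = 1/(-23040 + (422054 - 681*(-1/204192))) = 1/(-23040 + (422054 + 227/68064)) = 1/(-23040 + 28726683683/68064) = 1/(27158489123/68064) = 68064/27158489123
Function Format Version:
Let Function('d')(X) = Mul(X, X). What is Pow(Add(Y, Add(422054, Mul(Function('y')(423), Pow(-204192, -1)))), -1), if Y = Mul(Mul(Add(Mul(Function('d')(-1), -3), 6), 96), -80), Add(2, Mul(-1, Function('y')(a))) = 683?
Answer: Rational(68064, 27158489123) ≈ 2.5062e-6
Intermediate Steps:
Function('y')(a) = -681 (Function('y')(a) = Add(2, Mul(-1, 683)) = Add(2, -683) = -681)
Function('d')(X) = Pow(X, 2)
Y = -23040 (Y = Mul(Mul(Add(Mul(Pow(-1, 2), -3), 6), 96), -80) = Mul(Mul(Add(Mul(1, -3), 6), 96), -80) = Mul(Mul(Add(-3, 6), 96), -80) = Mul(Mul(3, 96), -80) = Mul(288, -80) = -23040)
Pow(Add(Y, Add(422054, Mul(Function('y')(423), Pow(-204192, -1)))), -1) = Pow(Add(-23040, Add(422054, Mul(-681, Pow(-204192, -1)))), -1) = Pow(Add(-23040, Add(422054, Mul(-681, Rational(-1, 204192)))), -1) = Pow(Add(-23040, Add(422054, Rational(227, 68064))), -1) = Pow(Add(-23040, Rational(28726683683, 68064)), -1) = Pow(Rational(27158489123, 68064), -1) = Rational(68064, 27158489123)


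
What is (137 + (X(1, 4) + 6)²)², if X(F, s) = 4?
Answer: 56169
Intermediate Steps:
(137 + (X(1, 4) + 6)²)² = (137 + (4 + 6)²)² = (137 + 10²)² = (137 + 100)² = 237² = 56169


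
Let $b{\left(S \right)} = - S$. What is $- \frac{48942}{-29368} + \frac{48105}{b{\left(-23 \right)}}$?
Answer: $\frac{706936653}{337732} \approx 2093.2$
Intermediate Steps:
$- \frac{48942}{-29368} + \frac{48105}{b{\left(-23 \right)}} = - \frac{48942}{-29368} + \frac{48105}{\left(-1\right) \left(-23\right)} = \left(-48942\right) \left(- \frac{1}{29368}\right) + \frac{48105}{23} = \frac{24471}{14684} + 48105 \cdot \frac{1}{23} = \frac{24471}{14684} + \frac{48105}{23} = \frac{706936653}{337732}$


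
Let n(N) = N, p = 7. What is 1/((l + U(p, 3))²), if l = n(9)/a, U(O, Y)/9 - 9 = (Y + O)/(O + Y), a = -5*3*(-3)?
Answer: 25/203401 ≈ 0.00012291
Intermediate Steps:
a = 45 (a = -15*(-3) = 45)
U(O, Y) = 90 (U(O, Y) = 81 + 9*((Y + O)/(O + Y)) = 81 + 9*((O + Y)/(O + Y)) = 81 + 9*1 = 81 + 9 = 90)
l = ⅕ (l = 9/45 = 9*(1/45) = ⅕ ≈ 0.20000)
1/((l + U(p, 3))²) = 1/((⅕ + 90)²) = 1/((451/5)²) = 1/(203401/25) = 25/203401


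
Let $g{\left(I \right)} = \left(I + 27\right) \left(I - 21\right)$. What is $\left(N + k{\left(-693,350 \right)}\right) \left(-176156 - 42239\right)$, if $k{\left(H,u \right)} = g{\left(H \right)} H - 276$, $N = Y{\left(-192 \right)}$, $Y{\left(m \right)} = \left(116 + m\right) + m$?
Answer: $71969599145020$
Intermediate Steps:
$g{\left(I \right)} = \left(-21 + I\right) \left(27 + I\right)$ ($g{\left(I \right)} = \left(27 + I\right) \left(-21 + I\right) = \left(-21 + I\right) \left(27 + I\right)$)
$Y{\left(m \right)} = 116 + 2 m$
$N = -268$ ($N = 116 + 2 \left(-192\right) = 116 - 384 = -268$)
$k{\left(H,u \right)} = -276 + H \left(-567 + H^{2} + 6 H\right)$ ($k{\left(H,u \right)} = \left(-567 + H^{2} + 6 H\right) H - 276 = H \left(-567 + H^{2} + 6 H\right) - 276 = -276 + H \left(-567 + H^{2} + 6 H\right)$)
$\left(N + k{\left(-693,350 \right)}\right) \left(-176156 - 42239\right) = \left(-268 - \left(276 + 693 \left(-567 + \left(-693\right)^{2} + 6 \left(-693\right)\right)\right)\right) \left(-176156 - 42239\right) = \left(-268 - \left(276 + 693 \left(-567 + 480249 - 4158\right)\right)\right) \left(-218395\right) = \left(-268 - 329538408\right) \left(-218395\right) = \left(-329538676\right) \left(-218395\right) = 71969599145020$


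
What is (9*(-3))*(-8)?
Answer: 216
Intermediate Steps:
(9*(-3))*(-8) = -27*(-8) = 216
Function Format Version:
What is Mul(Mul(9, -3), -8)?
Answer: 216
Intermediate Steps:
Mul(Mul(9, -3), -8) = Mul(-27, -8) = 216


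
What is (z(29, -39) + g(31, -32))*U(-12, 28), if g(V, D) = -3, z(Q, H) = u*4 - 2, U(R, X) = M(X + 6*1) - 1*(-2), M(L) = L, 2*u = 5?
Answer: 180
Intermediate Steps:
u = 5/2 (u = (½)*5 = 5/2 ≈ 2.5000)
U(R, X) = 8 + X (U(R, X) = (X + 6*1) - 1*(-2) = (X + 6) + 2 = (6 + X) + 2 = 8 + X)
z(Q, H) = 8 (z(Q, H) = (5/2)*4 - 2 = 10 - 2 = 8)
(z(29, -39) + g(31, -32))*U(-12, 28) = (8 - 3)*(8 + 28) = 5*36 = 180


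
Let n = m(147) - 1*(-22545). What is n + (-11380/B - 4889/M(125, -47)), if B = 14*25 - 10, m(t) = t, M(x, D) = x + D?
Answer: 29962097/1326 ≈ 22596.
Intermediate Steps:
M(x, D) = D + x
B = 340 (B = 350 - 10 = 340)
n = 22692 (n = 147 - 1*(-22545) = 147 + 22545 = 22692)
n + (-11380/B - 4889/M(125, -47)) = 22692 + (-11380/340 - 4889/(-47 + 125)) = 22692 + (-11380*1/340 - 4889/78) = 22692 + (-569/17 - 4889*1/78) = 22692 + (-569/17 - 4889/78) = 22692 - 127495/1326 = 29962097/1326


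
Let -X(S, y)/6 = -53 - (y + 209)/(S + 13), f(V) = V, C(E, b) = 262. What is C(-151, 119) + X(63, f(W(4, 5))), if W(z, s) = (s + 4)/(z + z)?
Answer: 181363/304 ≈ 596.59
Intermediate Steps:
W(z, s) = (4 + s)/(2*z) (W(z, s) = (4 + s)/((2*z)) = (4 + s)*(1/(2*z)) = (4 + s)/(2*z))
X(S, y) = 318 + 6*(209 + y)/(13 + S) (X(S, y) = -6*(-53 - (y + 209)/(S + 13)) = -6*(-53 - (209 + y)/(13 + S)) = 318 + 6*(209 + y)/(13 + S))
C(-151, 119) + X(63, f(W(4, 5))) = 262 + 6*(898 + (½)*(4 + 5)/4 + 53*63)/(13 + 63) = 262 + 6*(898 + (½)*(¼)*9 + 3339)/76 = 262 + 6*(1/76)*(898 + 9/8 + 3339) = 262 + 6*(1/76)*(33905/8) = 262 + 101715/304 = 181363/304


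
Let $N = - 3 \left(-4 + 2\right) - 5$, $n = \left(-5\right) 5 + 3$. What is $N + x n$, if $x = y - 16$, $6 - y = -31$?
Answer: $-461$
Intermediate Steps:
$y = 37$ ($y = 6 - -31 = 6 + 31 = 37$)
$n = -22$ ($n = -25 + 3 = -22$)
$N = 1$ ($N = \left(-3\right) \left(-2\right) - 5 = 6 - 5 = 1$)
$x = 21$ ($x = 37 - 16 = 21$)
$N + x n = 1 + 21 \left(-22\right) = 1 - 462 = -461$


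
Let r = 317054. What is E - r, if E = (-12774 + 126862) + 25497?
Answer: -177469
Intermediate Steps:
E = 139585 (E = 114088 + 25497 = 139585)
E - r = 139585 - 1*317054 = 139585 - 317054 = -177469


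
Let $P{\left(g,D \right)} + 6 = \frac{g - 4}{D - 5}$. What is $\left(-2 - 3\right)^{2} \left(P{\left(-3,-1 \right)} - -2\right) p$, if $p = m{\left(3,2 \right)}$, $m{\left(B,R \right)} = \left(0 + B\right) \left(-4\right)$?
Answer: $850$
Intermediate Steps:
$m{\left(B,R \right)} = - 4 B$ ($m{\left(B,R \right)} = B \left(-4\right) = - 4 B$)
$p = -12$ ($p = \left(-4\right) 3 = -12$)
$P{\left(g,D \right)} = -6 + \frac{-4 + g}{-5 + D}$ ($P{\left(g,D \right)} = -6 + \frac{g - 4}{D - 5} = -6 + \frac{-4 + g}{-5 + D}$)
$\left(-2 - 3\right)^{2} \left(P{\left(-3,-1 \right)} - -2\right) p = \left(-2 - 3\right)^{2} \left(\frac{26 - 3 - -6}{-5 - 1} - -2\right) \left(-12\right) = \left(-5\right)^{2} \left(\frac{26 - 3 + 6}{-6} + 2\right) \left(-12\right) = 25 \left(\left(- \frac{1}{6}\right) 29 + 2\right) \left(-12\right) = 25 \left(- \frac{29}{6} + 2\right) \left(-12\right) = 25 \left(- \frac{17}{6}\right) \left(-12\right) = \left(- \frac{425}{6}\right) \left(-12\right) = 850$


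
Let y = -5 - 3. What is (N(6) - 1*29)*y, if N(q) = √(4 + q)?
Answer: 232 - 8*√10 ≈ 206.70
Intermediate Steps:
y = -8
(N(6) - 1*29)*y = (√(4 + 6) - 1*29)*(-8) = (√10 - 29)*(-8) = (-29 + √10)*(-8) = 232 - 8*√10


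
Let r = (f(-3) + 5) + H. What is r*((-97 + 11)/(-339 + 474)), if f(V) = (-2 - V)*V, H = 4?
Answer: -172/45 ≈ -3.8222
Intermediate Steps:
f(V) = V*(-2 - V)
r = 6 (r = (-1*(-3)*(2 - 3) + 5) + 4 = (-1*(-3)*(-1) + 5) + 4 = (-3 + 5) + 4 = 2 + 4 = 6)
r*((-97 + 11)/(-339 + 474)) = 6*((-97 + 11)/(-339 + 474)) = 6*(-86/135) = -172/45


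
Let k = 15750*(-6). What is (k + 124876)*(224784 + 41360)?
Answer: 8084390144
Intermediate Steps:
k = -94500
(k + 124876)*(224784 + 41360) = (-94500 + 124876)*(224784 + 41360) = 30376*266144 = 8084390144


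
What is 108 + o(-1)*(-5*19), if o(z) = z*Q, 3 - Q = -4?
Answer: 773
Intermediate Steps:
Q = 7 (Q = 3 - 1*(-4) = 3 + 4 = 7)
o(z) = 7*z (o(z) = z*7 = 7*z)
108 + o(-1)*(-5*19) = 108 + (7*(-1))*(-5*19) = 108 - 7*(-95) = 108 + 665 = 773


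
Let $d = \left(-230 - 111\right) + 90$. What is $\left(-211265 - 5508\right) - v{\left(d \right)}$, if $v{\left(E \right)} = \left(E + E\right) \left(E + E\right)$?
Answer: $-468777$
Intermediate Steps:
$d = -251$ ($d = -341 + 90 = -251$)
$v{\left(E \right)} = 4 E^{2}$ ($v{\left(E \right)} = 2 E 2 E = 4 E^{2}$)
$\left(-211265 - 5508\right) - v{\left(d \right)} = \left(-211265 - 5508\right) - 4 \left(-251\right)^{2} = \left(-211265 - 5508\right) - 4 \cdot 63001 = -216773 - 252004 = -468777$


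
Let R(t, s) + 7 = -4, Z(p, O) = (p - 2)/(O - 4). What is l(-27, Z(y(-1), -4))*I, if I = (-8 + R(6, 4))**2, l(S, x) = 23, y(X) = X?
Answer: 8303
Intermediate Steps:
Z(p, O) = (-2 + p)/(-4 + O)
R(t, s) = -11 (R(t, s) = -7 - 4 = -11)
I = 361 (I = (-8 - 11)**2 = (-19)**2 = 361)
l(-27, Z(y(-1), -4))*I = 23*361 = 8303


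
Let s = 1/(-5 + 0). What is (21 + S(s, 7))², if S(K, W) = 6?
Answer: 729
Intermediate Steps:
s = -⅕ (s = 1/(-5) = -⅕ ≈ -0.20000)
(21 + S(s, 7))² = (21 + 6)² = 27² = 729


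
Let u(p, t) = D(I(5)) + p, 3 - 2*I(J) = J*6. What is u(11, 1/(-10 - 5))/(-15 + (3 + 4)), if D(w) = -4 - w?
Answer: -41/16 ≈ -2.5625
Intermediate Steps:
I(J) = 3/2 - 3*J (I(J) = 3/2 - J*6/2 = 3/2 - 3*J)
u(p, t) = 19/2 + p (u(p, t) = (-4 - (3/2 - 3*5)) + p = (-4 - (3/2 - 15)) + p = (-4 - 1*(-27/2)) + p = (-4 + 27/2) + p = 19/2 + p)
u(11, 1/(-10 - 5))/(-15 + (3 + 4)) = (19/2 + 11)/(-15 + (3 + 4)) = (41/2)/(-15 + 7) = (41/2)/(-8) = -⅛*41/2 = -41/16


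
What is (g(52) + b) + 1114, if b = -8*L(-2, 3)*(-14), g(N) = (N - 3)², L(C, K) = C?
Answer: 3291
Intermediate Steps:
g(N) = (-3 + N)²
b = -224 (b = -8*(-2)*(-14) = 16*(-14) = -224)
(g(52) + b) + 1114 = ((-3 + 52)² - 224) + 1114 = (49² - 224) + 1114 = (2401 - 224) + 1114 = 2177 + 1114 = 3291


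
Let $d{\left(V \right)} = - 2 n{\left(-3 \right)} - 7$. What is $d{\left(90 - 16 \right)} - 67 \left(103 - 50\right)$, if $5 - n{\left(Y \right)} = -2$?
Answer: $-3572$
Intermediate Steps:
$n{\left(Y \right)} = 7$ ($n{\left(Y \right)} = 5 - -2 = 5 + 2 = 7$)
$d{\left(V \right)} = -21$ ($d{\left(V \right)} = \left(-2\right) 7 - 7 = -14 - 7 = -21$)
$d{\left(90 - 16 \right)} - 67 \left(103 - 50\right) = -21 - 67 \left(103 - 50\right) = -21 - 67 \cdot 53 = -21 - 3551 = -3572$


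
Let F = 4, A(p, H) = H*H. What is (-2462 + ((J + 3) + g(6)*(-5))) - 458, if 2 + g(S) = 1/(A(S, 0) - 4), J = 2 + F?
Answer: -11599/4 ≈ -2899.8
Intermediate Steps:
A(p, H) = H²
J = 6 (J = 2 + 4 = 6)
g(S) = -9/4 (g(S) = -2 + 1/(0² - 4) = -2 + 1/(0 - 4) = -2 + 1/(-4) = -2 - ¼ = -9/4)
(-2462 + ((J + 3) + g(6)*(-5))) - 458 = (-2462 + ((6 + 3) - 9/4*(-5))) - 458 = (-2462 + (9 + 45/4)) - 458 = (-2462 + 81/4) - 458 = -9767/4 - 458 = -11599/4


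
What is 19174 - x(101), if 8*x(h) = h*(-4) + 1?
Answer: 153795/8 ≈ 19224.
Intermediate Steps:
x(h) = 1/8 - h/2 (x(h) = (h*(-4) + 1)/8 = (-4*h + 1)/8 = (1 - 4*h)/8 = 1/8 - h/2)
19174 - x(101) = 19174 - (1/8 - 1/2*101) = 19174 - (1/8 - 101/2) = 19174 - 1*(-403/8) = 19174 + 403/8 = 153795/8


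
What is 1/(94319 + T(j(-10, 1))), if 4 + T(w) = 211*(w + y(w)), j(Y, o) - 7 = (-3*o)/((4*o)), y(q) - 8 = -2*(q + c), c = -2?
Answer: 4/382113 ≈ 1.0468e-5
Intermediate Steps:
y(q) = 12 - 2*q (y(q) = 8 - 2*(q - 2) = 8 - 2*(-2 + q) = 8 + (4 - 2*q) = 12 - 2*q)
j(Y, o) = 25/4 (j(Y, o) = 7 + (-3*o)/((4*o)) = 7 + (-3*o)*(1/(4*o)) = 7 - 3/4 = 25/4)
T(w) = 2528 - 211*w (T(w) = -4 + 211*(w + (12 - 2*w)) = -4 + 211*(12 - w) = -4 + (2532 - 211*w) = 2528 - 211*w)
1/(94319 + T(j(-10, 1))) = 1/(94319 + (2528 - 211*25/4)) = 1/(94319 + (2528 - 5275/4)) = 1/(94319 + 4837/4) = 1/(382113/4) = 4/382113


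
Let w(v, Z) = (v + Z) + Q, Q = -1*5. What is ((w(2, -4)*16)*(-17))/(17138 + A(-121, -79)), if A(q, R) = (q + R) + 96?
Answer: 56/501 ≈ 0.11178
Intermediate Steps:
Q = -5
A(q, R) = 96 + R + q (A(q, R) = (R + q) + 96 = 96 + R + q)
w(v, Z) = -5 + Z + v (w(v, Z) = (v + Z) - 5 = (Z + v) - 5 = -5 + Z + v)
((w(2, -4)*16)*(-17))/(17138 + A(-121, -79)) = (((-5 - 4 + 2)*16)*(-17))/(17138 + (96 - 79 - 121)) = (-7*16*(-17))/(17138 - 104) = -112*(-17)/17034 = 1904*(1/17034) = 56/501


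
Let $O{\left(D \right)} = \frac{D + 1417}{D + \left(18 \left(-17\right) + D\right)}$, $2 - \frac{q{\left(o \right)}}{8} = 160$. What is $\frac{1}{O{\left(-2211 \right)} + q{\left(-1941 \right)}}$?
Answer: $- \frac{2364}{2987699} \approx -0.00079124$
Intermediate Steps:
$q{\left(o \right)} = -1264$ ($q{\left(o \right)} = 16 - 1280 = -1264$)
$O{\left(D \right)} = \frac{1417 + D}{-306 + 2 D}$ ($O{\left(D \right)} = \frac{1417 + D}{D + \left(-306 + D\right)} = \frac{1417 + D}{-306 + 2 D}$)
$\frac{1}{O{\left(-2211 \right)} + q{\left(-1941 \right)}} = \frac{1}{\frac{1417 - 2211}{2 \left(-153 - 2211\right)} - 1264} = \frac{1}{\frac{1}{2} \frac{1}{-2364} \left(-794\right) - 1264} = \frac{1}{\frac{1}{2} \left(- \frac{1}{2364}\right) \left(-794\right) - 1264} = \frac{1}{\frac{397}{2364} - 1264} = \frac{1}{- \frac{2987699}{2364}} = - \frac{2364}{2987699}$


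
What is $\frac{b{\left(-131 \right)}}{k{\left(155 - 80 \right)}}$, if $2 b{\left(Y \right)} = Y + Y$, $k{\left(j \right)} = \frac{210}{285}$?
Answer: $- \frac{2489}{14} \approx -177.79$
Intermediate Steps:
$k{\left(j \right)} = \frac{14}{19}$ ($k{\left(j \right)} = 210 \cdot \frac{1}{285} = \frac{14}{19}$)
$b{\left(Y \right)} = Y$ ($b{\left(Y \right)} = \frac{Y + Y}{2} = \frac{2 Y}{2} = Y$)
$\frac{b{\left(-131 \right)}}{k{\left(155 - 80 \right)}} = - \frac{131}{\frac{14}{19}} = \left(-131\right) \frac{19}{14} = - \frac{2489}{14}$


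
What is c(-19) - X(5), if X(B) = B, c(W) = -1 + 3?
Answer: -3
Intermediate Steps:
c(W) = 2
c(-19) - X(5) = 2 - 1*5 = 2 - 5 = -3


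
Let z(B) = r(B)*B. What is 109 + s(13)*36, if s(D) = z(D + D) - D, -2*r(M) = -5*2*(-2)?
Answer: -9719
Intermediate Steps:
r(M) = -10 (r(M) = -(-5*2)*(-2)/2 = -(-5)*(-2) = -1/2*20 = -10)
z(B) = -10*B
s(D) = -21*D (s(D) = -10*(D + D) - D = -20*D - D = -21*D)
109 + s(13)*36 = 109 - 21*13*36 = 109 - 273*36 = 109 - 9828 = -9719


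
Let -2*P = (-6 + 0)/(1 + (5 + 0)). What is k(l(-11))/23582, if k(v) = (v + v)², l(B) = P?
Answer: 1/23582 ≈ 4.2405e-5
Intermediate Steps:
P = ½ (P = -(-6 + 0)/(2*(1 + (5 + 0))) = -(-3)/(1 + 5) = -(-3)/6 = -½*(-1) = ½ ≈ 0.50000)
l(B) = ½
k(v) = 4*v² (k(v) = (2*v)² = 4*v²)
k(l(-11))/23582 = (4*(½)²)/23582 = (4*(¼))*(1/23582) = 1*(1/23582) = 1/23582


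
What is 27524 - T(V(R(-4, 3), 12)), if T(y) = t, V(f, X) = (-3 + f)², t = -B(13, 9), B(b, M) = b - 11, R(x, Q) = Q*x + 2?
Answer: 27526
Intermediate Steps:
R(x, Q) = 2 + Q*x
B(b, M) = -11 + b
t = -2 (t = -(-11 + 13) = -1*2 = -2)
T(y) = -2
27524 - T(V(R(-4, 3), 12)) = 27524 - 1*(-2) = 27524 + 2 = 27526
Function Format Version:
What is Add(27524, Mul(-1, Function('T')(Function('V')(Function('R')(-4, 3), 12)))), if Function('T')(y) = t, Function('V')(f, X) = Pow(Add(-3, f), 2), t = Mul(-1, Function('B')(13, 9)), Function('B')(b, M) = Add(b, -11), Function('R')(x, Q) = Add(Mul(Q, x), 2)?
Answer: 27526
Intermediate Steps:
Function('R')(x, Q) = Add(2, Mul(Q, x))
Function('B')(b, M) = Add(-11, b)
t = -2 (t = Mul(-1, Add(-11, 13)) = Mul(-1, 2) = -2)
Function('T')(y) = -2
Add(27524, Mul(-1, Function('T')(Function('V')(Function('R')(-4, 3), 12)))) = Add(27524, Mul(-1, -2)) = Add(27524, 2) = 27526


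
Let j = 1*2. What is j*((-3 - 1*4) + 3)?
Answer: -8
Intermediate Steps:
j = 2
j*((-3 - 1*4) + 3) = 2*((-3 - 1*4) + 3) = 2*((-3 - 4) + 3) = 2*(-7 + 3) = 2*(-4) = -8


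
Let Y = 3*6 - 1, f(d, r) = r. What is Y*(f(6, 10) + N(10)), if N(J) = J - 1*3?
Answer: 289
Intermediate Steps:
Y = 17 (Y = 18 - 1 = 17)
N(J) = -3 + J (N(J) = J - 3 = -3 + J)
Y*(f(6, 10) + N(10)) = 17*(10 + (-3 + 10)) = 17*(10 + 7) = 17*17 = 289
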